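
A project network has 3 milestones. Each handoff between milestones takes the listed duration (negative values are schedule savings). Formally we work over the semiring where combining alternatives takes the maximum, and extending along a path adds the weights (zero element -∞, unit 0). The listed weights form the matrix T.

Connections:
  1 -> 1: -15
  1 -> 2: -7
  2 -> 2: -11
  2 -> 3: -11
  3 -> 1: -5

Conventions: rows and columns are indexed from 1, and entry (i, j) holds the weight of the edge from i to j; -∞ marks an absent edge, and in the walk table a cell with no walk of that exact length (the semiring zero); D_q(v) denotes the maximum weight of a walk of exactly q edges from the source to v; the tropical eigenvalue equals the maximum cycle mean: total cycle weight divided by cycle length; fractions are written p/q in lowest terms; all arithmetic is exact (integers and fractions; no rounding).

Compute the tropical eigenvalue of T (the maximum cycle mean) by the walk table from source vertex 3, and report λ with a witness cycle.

q=0: [-∞, -∞, 0]
q=1: [-5, -∞, -∞]
q=2: [-20, -12, -∞]
q=3: [-35, -23, -23]
Optimal cycle mean attained by: cycle 1->2->3->1, total (-7) + (-11) + (-5), length 3.
Answer: λ = -23/3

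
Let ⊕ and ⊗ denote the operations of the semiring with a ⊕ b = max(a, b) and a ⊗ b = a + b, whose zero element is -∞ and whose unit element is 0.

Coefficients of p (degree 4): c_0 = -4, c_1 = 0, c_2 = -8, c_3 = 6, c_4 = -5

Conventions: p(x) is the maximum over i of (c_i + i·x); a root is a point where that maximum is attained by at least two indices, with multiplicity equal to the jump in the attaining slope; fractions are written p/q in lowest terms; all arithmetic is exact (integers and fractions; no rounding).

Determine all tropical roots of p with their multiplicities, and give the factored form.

hull edge (i=0, c=-4) to (i=1, c=0): slope 4, span 1
hull edge (i=1, c=0) to (i=3, c=6): slope 3, span 2
hull edge (i=3, c=6) to (i=4, c=-5): slope -11, span 1
Factored form: p(x) = -5 ⊗ (x ⊕ (-4)) ⊗ (x ⊕ (-3)) ⊗ (x ⊕ (-3)) ⊗ (x ⊕ 11)
Answer: roots = -4 (mult 1), -3 (mult 2), 11 (mult 1)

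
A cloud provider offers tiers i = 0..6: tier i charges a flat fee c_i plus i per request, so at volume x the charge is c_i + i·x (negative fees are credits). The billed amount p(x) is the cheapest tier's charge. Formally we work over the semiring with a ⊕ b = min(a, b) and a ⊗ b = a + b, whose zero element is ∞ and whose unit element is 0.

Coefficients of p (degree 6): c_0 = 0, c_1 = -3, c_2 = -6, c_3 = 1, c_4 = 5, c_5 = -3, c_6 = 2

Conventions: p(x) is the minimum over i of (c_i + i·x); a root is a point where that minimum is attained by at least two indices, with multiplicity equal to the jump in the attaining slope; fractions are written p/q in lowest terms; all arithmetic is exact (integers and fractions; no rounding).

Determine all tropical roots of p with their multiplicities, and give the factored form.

hull edge (i=0, c=0) to (i=2, c=-6): slope -3, span 2
hull edge (i=2, c=-6) to (i=5, c=-3): slope 1, span 3
hull edge (i=5, c=-3) to (i=6, c=2): slope 5, span 1
Factored form: p(x) = 2 ⊗ (x ⊕ (-5)) ⊗ (x ⊕ (-1)) ⊗ (x ⊕ (-1)) ⊗ (x ⊕ (-1)) ⊗ (x ⊕ 3) ⊗ (x ⊕ 3)
Answer: roots = -5 (mult 1), -1 (mult 3), 3 (mult 2)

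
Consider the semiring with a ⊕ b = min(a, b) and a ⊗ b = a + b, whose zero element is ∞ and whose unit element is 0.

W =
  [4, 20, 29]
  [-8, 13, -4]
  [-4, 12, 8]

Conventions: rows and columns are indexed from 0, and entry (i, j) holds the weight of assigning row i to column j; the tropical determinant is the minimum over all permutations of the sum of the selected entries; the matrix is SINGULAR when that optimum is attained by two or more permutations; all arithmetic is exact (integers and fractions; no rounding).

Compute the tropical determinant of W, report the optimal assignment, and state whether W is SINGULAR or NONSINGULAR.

σ = (0, 1, 2): 4 + 13 + 8 = 25
σ = (0, 2, 1): 4 + (-4) + 12 = 12
σ = (1, 0, 2): 20 + (-8) + 8 = 20
σ = (1, 2, 0): 20 + (-4) + (-4) = 12
σ = (2, 0, 1): 29 + (-8) + 12 = 33
σ = (2, 1, 0): 29 + 13 + (-4) = 38
Optimal value attained by: σ = (0, 2, 1).
Answer: det⊕(W) = 12; verdict: SINGULAR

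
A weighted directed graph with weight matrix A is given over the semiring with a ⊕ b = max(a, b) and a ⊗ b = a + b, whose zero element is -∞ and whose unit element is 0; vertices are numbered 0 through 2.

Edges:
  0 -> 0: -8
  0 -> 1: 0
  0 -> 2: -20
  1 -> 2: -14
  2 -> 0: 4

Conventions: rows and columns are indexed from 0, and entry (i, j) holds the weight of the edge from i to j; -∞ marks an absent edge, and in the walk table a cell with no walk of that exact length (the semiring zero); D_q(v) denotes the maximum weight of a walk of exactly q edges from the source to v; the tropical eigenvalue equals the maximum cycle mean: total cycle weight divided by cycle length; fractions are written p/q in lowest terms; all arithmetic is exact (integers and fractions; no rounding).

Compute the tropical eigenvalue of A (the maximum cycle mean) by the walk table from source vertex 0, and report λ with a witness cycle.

q=0: [0, -∞, -∞]
q=1: [-8, 0, -20]
q=2: [-16, -8, -14]
q=3: [-10, -16, -22]
Optimal cycle mean attained by: cycle 0->1->2->0, total 0 + (-14) + 4, length 3.
Answer: λ = -10/3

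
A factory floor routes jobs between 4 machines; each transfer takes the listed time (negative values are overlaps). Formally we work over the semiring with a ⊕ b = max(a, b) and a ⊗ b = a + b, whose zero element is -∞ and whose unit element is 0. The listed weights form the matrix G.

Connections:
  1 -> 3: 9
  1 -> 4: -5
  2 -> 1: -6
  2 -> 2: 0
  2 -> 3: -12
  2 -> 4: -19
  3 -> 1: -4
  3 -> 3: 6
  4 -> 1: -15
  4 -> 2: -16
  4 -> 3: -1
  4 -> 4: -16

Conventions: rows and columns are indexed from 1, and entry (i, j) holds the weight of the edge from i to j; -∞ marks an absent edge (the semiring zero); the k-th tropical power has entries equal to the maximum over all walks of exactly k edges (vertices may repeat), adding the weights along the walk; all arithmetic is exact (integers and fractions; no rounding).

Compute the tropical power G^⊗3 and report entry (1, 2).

G^⊗2:
  [5, -21, 15, -21]
  [-6, 0, 3, -11]
  [2, -∞, 12, -9]
  [-5, -16, 5, -20]
G^⊗3:
  [11, -21, 21, 0]
  [-1, 0, 9, -11]
  [8, -25, 18, -3]
  [1, -16, 11, -10]
Key observation: the optimum is the walk 1->4->2->2, with weight (-5) + (-16) + 0 = -21.
Optimal value attained by: walk 1->4->2->2.
Answer: (G^⊗3)[1][2] = -21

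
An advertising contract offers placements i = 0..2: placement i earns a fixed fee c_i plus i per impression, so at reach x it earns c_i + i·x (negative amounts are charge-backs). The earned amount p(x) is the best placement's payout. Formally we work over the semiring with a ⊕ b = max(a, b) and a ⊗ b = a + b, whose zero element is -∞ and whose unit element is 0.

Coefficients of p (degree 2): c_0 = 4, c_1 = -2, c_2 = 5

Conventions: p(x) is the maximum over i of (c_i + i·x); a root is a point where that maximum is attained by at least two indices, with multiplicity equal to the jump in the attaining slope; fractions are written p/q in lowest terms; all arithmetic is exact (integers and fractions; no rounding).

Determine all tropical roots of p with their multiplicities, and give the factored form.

hull edge (i=0, c=4) to (i=2, c=5): slope 1/2, span 2
Factored form: p(x) = 5 ⊗ (x ⊕ (-1/2)) ⊗ (x ⊕ (-1/2))
Answer: roots = -1/2 (mult 2)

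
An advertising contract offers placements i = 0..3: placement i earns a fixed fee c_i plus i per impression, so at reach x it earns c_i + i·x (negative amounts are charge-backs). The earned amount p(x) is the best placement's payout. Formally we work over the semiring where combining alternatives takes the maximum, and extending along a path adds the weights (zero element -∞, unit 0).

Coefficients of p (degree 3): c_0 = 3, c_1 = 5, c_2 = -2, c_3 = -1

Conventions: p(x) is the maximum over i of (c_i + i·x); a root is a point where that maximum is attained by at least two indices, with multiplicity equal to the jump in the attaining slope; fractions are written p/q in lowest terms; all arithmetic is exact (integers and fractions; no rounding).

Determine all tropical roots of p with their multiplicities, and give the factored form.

hull edge (i=0, c=3) to (i=1, c=5): slope 2, span 1
hull edge (i=1, c=5) to (i=3, c=-1): slope -3, span 2
Factored form: p(x) = -1 ⊗ (x ⊕ (-2)) ⊗ (x ⊕ 3) ⊗ (x ⊕ 3)
Answer: roots = -2 (mult 1), 3 (mult 2)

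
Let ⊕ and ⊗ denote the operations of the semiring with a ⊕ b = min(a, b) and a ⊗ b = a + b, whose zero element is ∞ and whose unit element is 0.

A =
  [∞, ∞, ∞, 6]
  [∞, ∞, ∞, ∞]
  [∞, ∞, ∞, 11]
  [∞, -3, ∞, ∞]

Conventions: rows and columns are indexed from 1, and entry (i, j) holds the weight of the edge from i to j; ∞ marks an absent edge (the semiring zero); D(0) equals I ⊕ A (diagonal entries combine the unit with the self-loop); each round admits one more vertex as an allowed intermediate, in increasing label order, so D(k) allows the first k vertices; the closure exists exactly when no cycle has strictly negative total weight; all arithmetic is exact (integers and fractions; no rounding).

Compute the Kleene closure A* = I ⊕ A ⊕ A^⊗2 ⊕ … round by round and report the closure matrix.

D(0):
  [0, ∞, ∞, 6]
  [∞, 0, ∞, ∞]
  [∞, ∞, 0, 11]
  [∞, -3, ∞, 0]
D(1):
  [0, ∞, ∞, 6]
  [∞, 0, ∞, ∞]
  [∞, ∞, 0, 11]
  [∞, -3, ∞, 0]
D(2):
  [0, ∞, ∞, 6]
  [∞, 0, ∞, ∞]
  [∞, ∞, 0, 11]
  [∞, -3, ∞, 0]
D(3):
  [0, ∞, ∞, 6]
  [∞, 0, ∞, ∞]
  [∞, ∞, 0, 11]
  [∞, -3, ∞, 0]
D(4):
  [0, 3, ∞, 6]
  [∞, 0, ∞, ∞]
  [∞, 8, 0, 11]
  [∞, -3, ∞, 0]
Answer: A* = [[0, 3, ∞, 6], [∞, 0, ∞, ∞], [∞, 8, 0, 11], [∞, -3, ∞, 0]]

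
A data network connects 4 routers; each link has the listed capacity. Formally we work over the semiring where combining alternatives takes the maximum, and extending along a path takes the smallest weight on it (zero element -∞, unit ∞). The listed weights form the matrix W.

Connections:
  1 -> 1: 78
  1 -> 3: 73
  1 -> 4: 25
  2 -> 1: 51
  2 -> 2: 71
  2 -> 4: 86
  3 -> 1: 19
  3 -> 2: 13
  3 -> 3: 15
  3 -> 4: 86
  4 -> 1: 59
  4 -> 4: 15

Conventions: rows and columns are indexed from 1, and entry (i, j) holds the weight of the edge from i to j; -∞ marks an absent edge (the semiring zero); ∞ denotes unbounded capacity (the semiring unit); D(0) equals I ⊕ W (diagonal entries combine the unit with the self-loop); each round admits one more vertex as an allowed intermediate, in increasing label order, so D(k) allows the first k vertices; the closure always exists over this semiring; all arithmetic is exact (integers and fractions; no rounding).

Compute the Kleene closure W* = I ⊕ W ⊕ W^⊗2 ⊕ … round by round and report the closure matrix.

D(0):
  [∞, -∞, 73, 25]
  [51, ∞, -∞, 86]
  [19, 13, ∞, 86]
  [59, -∞, -∞, ∞]
D(1):
  [∞, -∞, 73, 25]
  [51, ∞, 51, 86]
  [19, 13, ∞, 86]
  [59, -∞, 59, ∞]
D(2):
  [∞, -∞, 73, 25]
  [51, ∞, 51, 86]
  [19, 13, ∞, 86]
  [59, -∞, 59, ∞]
D(3):
  [∞, 13, 73, 73]
  [51, ∞, 51, 86]
  [19, 13, ∞, 86]
  [59, 13, 59, ∞]
D(4):
  [∞, 13, 73, 73]
  [59, ∞, 59, 86]
  [59, 13, ∞, 86]
  [59, 13, 59, ∞]
Answer: W* = [[∞, 13, 73, 73], [59, ∞, 59, 86], [59, 13, ∞, 86], [59, 13, 59, ∞]]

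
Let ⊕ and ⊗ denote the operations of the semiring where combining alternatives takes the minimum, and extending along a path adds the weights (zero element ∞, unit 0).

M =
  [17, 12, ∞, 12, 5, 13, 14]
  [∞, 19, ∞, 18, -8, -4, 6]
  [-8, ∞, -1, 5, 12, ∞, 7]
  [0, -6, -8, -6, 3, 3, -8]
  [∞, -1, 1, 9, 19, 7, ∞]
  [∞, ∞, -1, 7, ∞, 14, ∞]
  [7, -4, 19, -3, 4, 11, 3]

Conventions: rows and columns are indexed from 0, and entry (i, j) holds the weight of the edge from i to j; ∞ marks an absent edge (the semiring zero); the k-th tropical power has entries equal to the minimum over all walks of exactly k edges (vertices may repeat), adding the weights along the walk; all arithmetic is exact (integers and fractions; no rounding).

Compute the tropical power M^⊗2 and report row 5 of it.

M^⊗2:
  [12, 4, 4, 6, 4, 8, 4]
  [13, -9, -7, 1, 10, -1, 9]
  [-9, -1, -3, -1, -3, 5, -3]
  [-16, -12, -14, -12, -14, -10, -14]
  [-7, 3, 0, 3, -9, -5, 1]
  [-9, 1, -2, 1, 10, 10, -1]
  [-3, -9, -11, -9, -12, -8, -11]
Answer: row 5 of M^⊗2 = [-9, 1, -2, 1, 10, 10, -1]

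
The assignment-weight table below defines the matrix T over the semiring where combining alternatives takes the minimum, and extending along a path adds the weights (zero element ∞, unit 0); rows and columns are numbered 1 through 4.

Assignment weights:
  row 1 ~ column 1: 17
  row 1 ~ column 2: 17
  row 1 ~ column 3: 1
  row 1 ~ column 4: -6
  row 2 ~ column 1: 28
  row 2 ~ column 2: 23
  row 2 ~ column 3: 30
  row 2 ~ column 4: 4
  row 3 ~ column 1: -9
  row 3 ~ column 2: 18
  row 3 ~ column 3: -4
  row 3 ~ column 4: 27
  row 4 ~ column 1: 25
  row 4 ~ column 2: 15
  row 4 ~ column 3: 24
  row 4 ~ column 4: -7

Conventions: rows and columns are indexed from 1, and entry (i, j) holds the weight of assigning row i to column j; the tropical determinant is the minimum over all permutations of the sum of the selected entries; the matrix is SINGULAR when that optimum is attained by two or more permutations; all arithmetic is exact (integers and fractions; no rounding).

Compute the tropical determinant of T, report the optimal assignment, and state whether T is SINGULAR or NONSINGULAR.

σ = (1, 2, 3, 4): 17 + 23 + (-4) + (-7) = 29
σ = (1, 2, 4, 3): 17 + 23 + 27 + 24 = 91
σ = (1, 3, 2, 4): 17 + 30 + 18 + (-7) = 58
σ = (1, 3, 4, 2): 17 + 30 + 27 + 15 = 89
σ = (1, 4, 2, 3): 17 + 4 + 18 + 24 = 63
σ = (1, 4, 3, 2): 17 + 4 + (-4) + 15 = 32
σ = (2, 1, 3, 4): 17 + 28 + (-4) + (-7) = 34
σ = (2, 1, 4, 3): 17 + 28 + 27 + 24 = 96
σ = (2, 3, 1, 4): 17 + 30 + (-9) + (-7) = 31
σ = (2, 3, 4, 1): 17 + 30 + 27 + 25 = 99
σ = (2, 4, 1, 3): 17 + 4 + (-9) + 24 = 36
σ = (2, 4, 3, 1): 17 + 4 + (-4) + 25 = 42
σ = (3, 1, 2, 4): 1 + 28 + 18 + (-7) = 40
σ = (3, 1, 4, 2): 1 + 28 + 27 + 15 = 71
σ = (3, 2, 1, 4): 1 + 23 + (-9) + (-7) = 8
σ = (3, 2, 4, 1): 1 + 23 + 27 + 25 = 76
σ = (3, 4, 1, 2): 1 + 4 + (-9) + 15 = 11
σ = (3, 4, 2, 1): 1 + 4 + 18 + 25 = 48
σ = (4, 1, 2, 3): (-6) + 28 + 18 + 24 = 64
σ = (4, 1, 3, 2): (-6) + 28 + (-4) + 15 = 33
σ = (4, 2, 1, 3): (-6) + 23 + (-9) + 24 = 32
σ = (4, 2, 3, 1): (-6) + 23 + (-4) + 25 = 38
σ = (4, 3, 1, 2): (-6) + 30 + (-9) + 15 = 30
σ = (4, 3, 2, 1): (-6) + 30 + 18 + 25 = 67
Optimal value attained by: σ = (3, 2, 1, 4).
Answer: det⊕(T) = 8; verdict: NONSINGULAR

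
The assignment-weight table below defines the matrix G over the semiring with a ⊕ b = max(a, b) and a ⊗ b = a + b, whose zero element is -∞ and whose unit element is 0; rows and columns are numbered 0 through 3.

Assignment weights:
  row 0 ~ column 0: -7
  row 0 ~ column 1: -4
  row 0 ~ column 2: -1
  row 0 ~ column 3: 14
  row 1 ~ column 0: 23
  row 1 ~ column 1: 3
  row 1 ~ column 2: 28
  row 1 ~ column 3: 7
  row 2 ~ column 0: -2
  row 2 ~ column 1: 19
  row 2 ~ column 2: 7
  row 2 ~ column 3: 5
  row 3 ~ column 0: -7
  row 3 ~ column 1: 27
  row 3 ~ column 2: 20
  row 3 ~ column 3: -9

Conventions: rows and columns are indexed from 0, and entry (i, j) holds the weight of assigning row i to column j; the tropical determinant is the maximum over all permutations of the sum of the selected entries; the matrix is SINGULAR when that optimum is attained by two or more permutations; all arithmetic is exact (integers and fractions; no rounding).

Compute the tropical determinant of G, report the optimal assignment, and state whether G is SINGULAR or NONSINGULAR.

σ = (0, 1, 2, 3): (-7) + 3 + 7 + (-9) = -6
σ = (0, 1, 3, 2): (-7) + 3 + 5 + 20 = 21
σ = (0, 2, 1, 3): (-7) + 28 + 19 + (-9) = 31
σ = (0, 2, 3, 1): (-7) + 28 + 5 + 27 = 53
σ = (0, 3, 1, 2): (-7) + 7 + 19 + 20 = 39
σ = (0, 3, 2, 1): (-7) + 7 + 7 + 27 = 34
σ = (1, 0, 2, 3): (-4) + 23 + 7 + (-9) = 17
σ = (1, 0, 3, 2): (-4) + 23 + 5 + 20 = 44
σ = (1, 2, 0, 3): (-4) + 28 + (-2) + (-9) = 13
σ = (1, 2, 3, 0): (-4) + 28 + 5 + (-7) = 22
σ = (1, 3, 0, 2): (-4) + 7 + (-2) + 20 = 21
σ = (1, 3, 2, 0): (-4) + 7 + 7 + (-7) = 3
σ = (2, 0, 1, 3): (-1) + 23 + 19 + (-9) = 32
σ = (2, 0, 3, 1): (-1) + 23 + 5 + 27 = 54
σ = (2, 1, 0, 3): (-1) + 3 + (-2) + (-9) = -9
σ = (2, 1, 3, 0): (-1) + 3 + 5 + (-7) = 0
σ = (2, 3, 0, 1): (-1) + 7 + (-2) + 27 = 31
σ = (2, 3, 1, 0): (-1) + 7 + 19 + (-7) = 18
σ = (3, 0, 1, 2): 14 + 23 + 19 + 20 = 76
σ = (3, 0, 2, 1): 14 + 23 + 7 + 27 = 71
σ = (3, 1, 0, 2): 14 + 3 + (-2) + 20 = 35
σ = (3, 1, 2, 0): 14 + 3 + 7 + (-7) = 17
σ = (3, 2, 0, 1): 14 + 28 + (-2) + 27 = 67
σ = (3, 2, 1, 0): 14 + 28 + 19 + (-7) = 54
Optimal value attained by: σ = (3, 0, 1, 2).
Answer: det⊕(G) = 76; verdict: NONSINGULAR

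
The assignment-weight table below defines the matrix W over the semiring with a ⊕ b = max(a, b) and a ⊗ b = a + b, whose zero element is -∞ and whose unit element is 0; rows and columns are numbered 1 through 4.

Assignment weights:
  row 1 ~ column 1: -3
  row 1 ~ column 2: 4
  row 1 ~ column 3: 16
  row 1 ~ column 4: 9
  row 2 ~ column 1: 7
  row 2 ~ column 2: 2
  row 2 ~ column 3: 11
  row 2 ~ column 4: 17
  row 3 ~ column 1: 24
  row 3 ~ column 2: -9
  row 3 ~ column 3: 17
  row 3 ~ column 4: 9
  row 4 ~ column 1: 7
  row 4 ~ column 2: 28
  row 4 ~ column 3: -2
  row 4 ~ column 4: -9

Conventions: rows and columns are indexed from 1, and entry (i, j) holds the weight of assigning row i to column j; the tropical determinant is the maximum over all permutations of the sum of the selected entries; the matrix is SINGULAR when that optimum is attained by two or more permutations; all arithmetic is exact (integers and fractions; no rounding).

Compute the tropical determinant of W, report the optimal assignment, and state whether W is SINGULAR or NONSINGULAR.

σ = (1, 2, 3, 4): (-3) + 2 + 17 + (-9) = 7
σ = (1, 2, 4, 3): (-3) + 2 + 9 + (-2) = 6
σ = (1, 3, 2, 4): (-3) + 11 + (-9) + (-9) = -10
σ = (1, 3, 4, 2): (-3) + 11 + 9 + 28 = 45
σ = (1, 4, 2, 3): (-3) + 17 + (-9) + (-2) = 3
σ = (1, 4, 3, 2): (-3) + 17 + 17 + 28 = 59
σ = (2, 1, 3, 4): 4 + 7 + 17 + (-9) = 19
σ = (2, 1, 4, 3): 4 + 7 + 9 + (-2) = 18
σ = (2, 3, 1, 4): 4 + 11 + 24 + (-9) = 30
σ = (2, 3, 4, 1): 4 + 11 + 9 + 7 = 31
σ = (2, 4, 1, 3): 4 + 17 + 24 + (-2) = 43
σ = (2, 4, 3, 1): 4 + 17 + 17 + 7 = 45
σ = (3, 1, 2, 4): 16 + 7 + (-9) + (-9) = 5
σ = (3, 1, 4, 2): 16 + 7 + 9 + 28 = 60
σ = (3, 2, 1, 4): 16 + 2 + 24 + (-9) = 33
σ = (3, 2, 4, 1): 16 + 2 + 9 + 7 = 34
σ = (3, 4, 1, 2): 16 + 17 + 24 + 28 = 85
σ = (3, 4, 2, 1): 16 + 17 + (-9) + 7 = 31
σ = (4, 1, 2, 3): 9 + 7 + (-9) + (-2) = 5
σ = (4, 1, 3, 2): 9 + 7 + 17 + 28 = 61
σ = (4, 2, 1, 3): 9 + 2 + 24 + (-2) = 33
σ = (4, 2, 3, 1): 9 + 2 + 17 + 7 = 35
σ = (4, 3, 1, 2): 9 + 11 + 24 + 28 = 72
σ = (4, 3, 2, 1): 9 + 11 + (-9) + 7 = 18
Optimal value attained by: σ = (3, 4, 1, 2).
Answer: det⊕(W) = 85; verdict: NONSINGULAR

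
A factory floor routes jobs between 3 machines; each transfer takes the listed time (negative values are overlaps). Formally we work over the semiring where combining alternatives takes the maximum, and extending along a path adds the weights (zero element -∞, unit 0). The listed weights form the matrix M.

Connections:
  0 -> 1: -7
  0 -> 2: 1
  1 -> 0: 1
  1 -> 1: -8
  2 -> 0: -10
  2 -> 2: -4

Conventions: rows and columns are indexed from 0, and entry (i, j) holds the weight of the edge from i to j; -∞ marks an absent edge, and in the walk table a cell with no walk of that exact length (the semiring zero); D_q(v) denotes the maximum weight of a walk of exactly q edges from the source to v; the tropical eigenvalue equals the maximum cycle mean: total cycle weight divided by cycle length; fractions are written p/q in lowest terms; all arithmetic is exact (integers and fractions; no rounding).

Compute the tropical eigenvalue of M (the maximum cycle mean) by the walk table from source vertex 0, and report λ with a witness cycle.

q=0: [0, -∞, -∞]
q=1: [-∞, -7, 1]
q=2: [-6, -15, -3]
q=3: [-13, -13, -5]
Optimal cycle mean attained by: cycle 0->1->0, total (-7) + 1, length 2.
Answer: λ = -3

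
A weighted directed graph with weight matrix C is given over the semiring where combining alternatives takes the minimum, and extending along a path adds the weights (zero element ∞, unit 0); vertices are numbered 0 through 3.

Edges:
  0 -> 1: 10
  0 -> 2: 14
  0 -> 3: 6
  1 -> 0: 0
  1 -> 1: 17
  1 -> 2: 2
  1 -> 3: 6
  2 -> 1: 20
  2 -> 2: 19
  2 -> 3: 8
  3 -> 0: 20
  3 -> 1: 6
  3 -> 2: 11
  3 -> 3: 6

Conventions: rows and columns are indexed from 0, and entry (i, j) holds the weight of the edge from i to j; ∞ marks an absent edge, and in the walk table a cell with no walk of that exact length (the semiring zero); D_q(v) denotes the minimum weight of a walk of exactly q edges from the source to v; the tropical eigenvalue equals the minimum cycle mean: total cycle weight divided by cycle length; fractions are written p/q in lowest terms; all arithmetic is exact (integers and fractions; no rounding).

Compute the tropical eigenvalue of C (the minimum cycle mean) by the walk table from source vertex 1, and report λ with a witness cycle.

q=0: [∞, 0, ∞, ∞]
q=1: [0, 17, 2, 6]
q=2: [17, 10, 14, 6]
q=3: [10, 12, 12, 12]
q=4: [12, 18, 14, 16]
Optimal cycle mean attained by: cycle 0->3->1->0, total 6 + 6 + 0, length 3.
Answer: λ = 4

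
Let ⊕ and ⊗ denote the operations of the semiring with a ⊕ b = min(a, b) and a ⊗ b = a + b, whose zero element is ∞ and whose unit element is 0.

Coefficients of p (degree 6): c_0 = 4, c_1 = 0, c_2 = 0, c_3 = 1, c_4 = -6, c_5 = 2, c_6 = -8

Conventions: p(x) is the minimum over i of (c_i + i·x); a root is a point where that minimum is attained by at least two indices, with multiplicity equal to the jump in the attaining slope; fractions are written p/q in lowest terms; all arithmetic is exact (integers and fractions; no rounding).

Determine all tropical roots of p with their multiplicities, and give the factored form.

hull edge (i=0, c=4) to (i=1, c=0): slope -4, span 1
hull edge (i=1, c=0) to (i=4, c=-6): slope -2, span 3
hull edge (i=4, c=-6) to (i=6, c=-8): slope -1, span 2
Factored form: p(x) = -8 ⊗ (x ⊕ 1) ⊗ (x ⊕ 1) ⊗ (x ⊕ 2) ⊗ (x ⊕ 2) ⊗ (x ⊕ 2) ⊗ (x ⊕ 4)
Answer: roots = 1 (mult 2), 2 (mult 3), 4 (mult 1)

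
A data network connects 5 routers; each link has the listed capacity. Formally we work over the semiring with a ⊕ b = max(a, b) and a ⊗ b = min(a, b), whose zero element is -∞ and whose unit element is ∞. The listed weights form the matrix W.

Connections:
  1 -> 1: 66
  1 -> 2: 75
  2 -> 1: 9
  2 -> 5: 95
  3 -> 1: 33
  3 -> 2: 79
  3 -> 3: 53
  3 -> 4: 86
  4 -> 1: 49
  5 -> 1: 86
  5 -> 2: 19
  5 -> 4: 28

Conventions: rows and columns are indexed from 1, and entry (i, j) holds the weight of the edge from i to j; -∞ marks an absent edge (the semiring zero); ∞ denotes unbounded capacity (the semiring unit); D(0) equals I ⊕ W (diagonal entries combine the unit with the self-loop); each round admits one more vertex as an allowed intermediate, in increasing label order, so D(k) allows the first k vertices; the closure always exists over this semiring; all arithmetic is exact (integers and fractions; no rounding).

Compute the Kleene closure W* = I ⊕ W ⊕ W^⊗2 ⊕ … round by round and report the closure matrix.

D(0):
  [∞, 75, -∞, -∞, -∞]
  [9, ∞, -∞, -∞, 95]
  [33, 79, ∞, 86, -∞]
  [49, -∞, -∞, ∞, -∞]
  [86, 19, -∞, 28, ∞]
D(1):
  [∞, 75, -∞, -∞, -∞]
  [9, ∞, -∞, -∞, 95]
  [33, 79, ∞, 86, -∞]
  [49, 49, -∞, ∞, -∞]
  [86, 75, -∞, 28, ∞]
D(2):
  [∞, 75, -∞, -∞, 75]
  [9, ∞, -∞, -∞, 95]
  [33, 79, ∞, 86, 79]
  [49, 49, -∞, ∞, 49]
  [86, 75, -∞, 28, ∞]
D(3):
  [∞, 75, -∞, -∞, 75]
  [9, ∞, -∞, -∞, 95]
  [33, 79, ∞, 86, 79]
  [49, 49, -∞, ∞, 49]
  [86, 75, -∞, 28, ∞]
D(4):
  [∞, 75, -∞, -∞, 75]
  [9, ∞, -∞, -∞, 95]
  [49, 79, ∞, 86, 79]
  [49, 49, -∞, ∞, 49]
  [86, 75, -∞, 28, ∞]
D(5):
  [∞, 75, -∞, 28, 75]
  [86, ∞, -∞, 28, 95]
  [79, 79, ∞, 86, 79]
  [49, 49, -∞, ∞, 49]
  [86, 75, -∞, 28, ∞]
Answer: W* = [[∞, 75, -∞, 28, 75], [86, ∞, -∞, 28, 95], [79, 79, ∞, 86, 79], [49, 49, -∞, ∞, 49], [86, 75, -∞, 28, ∞]]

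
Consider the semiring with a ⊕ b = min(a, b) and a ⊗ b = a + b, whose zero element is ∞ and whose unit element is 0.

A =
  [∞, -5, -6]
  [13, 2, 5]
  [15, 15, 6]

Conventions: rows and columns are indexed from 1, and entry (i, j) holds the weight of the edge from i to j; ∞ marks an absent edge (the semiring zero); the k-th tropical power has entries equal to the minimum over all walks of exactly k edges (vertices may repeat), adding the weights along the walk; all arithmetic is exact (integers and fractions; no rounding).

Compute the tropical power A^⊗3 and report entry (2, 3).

A^⊗2:
  [8, -3, 0]
  [15, 4, 7]
  [21, 10, 9]
A^⊗3:
  [10, -1, 2]
  [17, 6, 9]
  [23, 12, 15]
Key observation: the optimum is the walk 2->2->1->3, with weight 2 + 13 + (-6) = 9.
Optimal value attained by: walk 2->2->1->3.
Answer: (A^⊗3)[2][3] = 9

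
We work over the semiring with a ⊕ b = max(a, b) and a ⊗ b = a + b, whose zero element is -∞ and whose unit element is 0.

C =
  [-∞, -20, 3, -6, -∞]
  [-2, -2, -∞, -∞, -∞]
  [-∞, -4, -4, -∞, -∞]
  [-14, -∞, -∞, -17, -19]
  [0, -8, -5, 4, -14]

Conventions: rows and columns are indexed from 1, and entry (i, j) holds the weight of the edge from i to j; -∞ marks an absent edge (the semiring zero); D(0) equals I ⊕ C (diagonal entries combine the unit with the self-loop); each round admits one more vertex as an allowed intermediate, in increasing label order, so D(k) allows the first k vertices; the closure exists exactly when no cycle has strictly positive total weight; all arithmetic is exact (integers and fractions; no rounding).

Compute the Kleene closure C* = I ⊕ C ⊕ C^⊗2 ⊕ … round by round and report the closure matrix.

D(0):
  [0, -20, 3, -6, -∞]
  [-2, 0, -∞, -∞, -∞]
  [-∞, -4, 0, -∞, -∞]
  [-14, -∞, -∞, 0, -19]
  [0, -8, -5, 4, 0]
D(1):
  [0, -20, 3, -6, -∞]
  [-2, 0, 1, -8, -∞]
  [-∞, -4, 0, -∞, -∞]
  [-14, -34, -11, 0, -19]
  [0, -8, 3, 4, 0]
D(2):
  [0, -20, 3, -6, -∞]
  [-2, 0, 1, -8, -∞]
  [-6, -4, 0, -12, -∞]
  [-14, -34, -11, 0, -19]
  [0, -8, 3, 4, 0]
D(3):
  [0, -1, 3, -6, -∞]
  [-2, 0, 1, -8, -∞]
  [-6, -4, 0, -12, -∞]
  [-14, -15, -11, 0, -19]
  [0, -1, 3, 4, 0]
D(4):
  [0, -1, 3, -6, -25]
  [-2, 0, 1, -8, -27]
  [-6, -4, 0, -12, -31]
  [-14, -15, -11, 0, -19]
  [0, -1, 3, 4, 0]
D(5):
  [0, -1, 3, -6, -25]
  [-2, 0, 1, -8, -27]
  [-6, -4, 0, -12, -31]
  [-14, -15, -11, 0, -19]
  [0, -1, 3, 4, 0]
Answer: C* = [[0, -1, 3, -6, -25], [-2, 0, 1, -8, -27], [-6, -4, 0, -12, -31], [-14, -15, -11, 0, -19], [0, -1, 3, 4, 0]]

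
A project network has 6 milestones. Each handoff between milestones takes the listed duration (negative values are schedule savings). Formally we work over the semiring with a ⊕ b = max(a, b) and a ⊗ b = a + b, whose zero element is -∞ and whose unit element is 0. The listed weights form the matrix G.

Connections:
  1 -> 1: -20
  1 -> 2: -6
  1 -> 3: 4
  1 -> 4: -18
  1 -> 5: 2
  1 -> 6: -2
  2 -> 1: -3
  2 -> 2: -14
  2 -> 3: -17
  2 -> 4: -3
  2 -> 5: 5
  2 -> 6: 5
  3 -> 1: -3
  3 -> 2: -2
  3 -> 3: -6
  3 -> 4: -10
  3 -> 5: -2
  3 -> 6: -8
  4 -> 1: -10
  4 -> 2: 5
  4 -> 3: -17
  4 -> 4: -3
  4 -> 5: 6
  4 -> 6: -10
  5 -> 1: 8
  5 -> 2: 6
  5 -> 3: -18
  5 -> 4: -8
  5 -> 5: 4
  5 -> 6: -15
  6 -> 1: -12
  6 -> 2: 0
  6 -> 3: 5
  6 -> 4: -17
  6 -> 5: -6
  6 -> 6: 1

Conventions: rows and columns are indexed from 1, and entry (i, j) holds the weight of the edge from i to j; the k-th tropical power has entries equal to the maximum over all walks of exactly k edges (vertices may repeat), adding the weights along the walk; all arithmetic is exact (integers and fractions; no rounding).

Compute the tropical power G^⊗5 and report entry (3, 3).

G^⊗2:
  [10, 8, 3, -6, 6, -1]
  [13, 11, 10, -3, 9, 6]
  [6, 4, 1, -5, 3, 3]
  [14, 12, -5, 2, 10, 10]
  [12, 10, 12, 3, 11, 11]
  [2, 3, 6, -3, 5, 5]
G^⊗3:
  [14, 12, 14, 5, 13, 13]
  [17, 15, 17, 8, 16, 16]
  [11, 9, 10, 1, 9, 9]
  [18, 16, 18, 9, 17, 17]
  [19, 17, 16, 7, 15, 15]
  [13, 11, 10, 0, 9, 8]
G^⊗4:
  [21, 19, 18, 9, 17, 17]
  [24, 22, 21, 12, 20, 20]
  [17, 15, 15, 6, 14, 14]
  [25, 23, 22, 13, 21, 21]
  [23, 21, 23, 14, 22, 22]
  [17, 15, 17, 8, 16, 16]
G^⊗5:
  [25, 23, 25, 16, 24, 24]
  [28, 26, 28, 19, 27, 27]
  [22, 20, 21, 12, 20, 20]
  [29, 27, 29, 20, 28, 28]
  [30, 28, 27, 18, 26, 26]
  [24, 22, 21, 12, 20, 20]
Key observation: the optimum is the walk 3->5->2->5->1->3, with weight (-2) + 6 + 5 + 8 + 4 = 21.
Optimal value attained by: walk 3->5->2->5->1->3.
Answer: (G^⊗5)[3][3] = 21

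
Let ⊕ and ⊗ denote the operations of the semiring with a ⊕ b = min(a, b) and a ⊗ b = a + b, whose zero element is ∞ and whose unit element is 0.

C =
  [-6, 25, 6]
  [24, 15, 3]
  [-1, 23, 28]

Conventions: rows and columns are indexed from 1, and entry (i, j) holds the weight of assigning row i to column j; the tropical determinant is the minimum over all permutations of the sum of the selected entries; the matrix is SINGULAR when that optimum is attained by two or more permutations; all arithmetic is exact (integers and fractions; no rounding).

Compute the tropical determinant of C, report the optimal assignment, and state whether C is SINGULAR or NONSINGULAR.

σ = (1, 2, 3): (-6) + 15 + 28 = 37
σ = (1, 3, 2): (-6) + 3 + 23 = 20
σ = (2, 1, 3): 25 + 24 + 28 = 77
σ = (2, 3, 1): 25 + 3 + (-1) = 27
σ = (3, 1, 2): 6 + 24 + 23 = 53
σ = (3, 2, 1): 6 + 15 + (-1) = 20
Optimal value attained by: σ = (1, 3, 2).
Answer: det⊕(C) = 20; verdict: SINGULAR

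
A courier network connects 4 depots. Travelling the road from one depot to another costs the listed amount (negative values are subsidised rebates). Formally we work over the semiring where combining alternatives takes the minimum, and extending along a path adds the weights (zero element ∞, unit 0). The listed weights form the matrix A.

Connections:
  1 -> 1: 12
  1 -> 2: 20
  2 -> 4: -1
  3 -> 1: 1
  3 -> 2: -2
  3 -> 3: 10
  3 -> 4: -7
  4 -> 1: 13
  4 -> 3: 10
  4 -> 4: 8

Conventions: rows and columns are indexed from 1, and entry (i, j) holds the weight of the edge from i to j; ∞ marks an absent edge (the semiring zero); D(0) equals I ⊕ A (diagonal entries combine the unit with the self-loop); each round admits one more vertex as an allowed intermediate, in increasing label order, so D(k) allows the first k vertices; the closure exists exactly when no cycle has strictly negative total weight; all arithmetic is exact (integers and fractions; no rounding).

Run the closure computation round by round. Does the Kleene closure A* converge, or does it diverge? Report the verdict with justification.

D(0):
  [0, 20, ∞, ∞]
  [∞, 0, ∞, -1]
  [1, -2, 0, -7]
  [13, ∞, 10, 0]
D(1):
  [0, 20, ∞, ∞]
  [∞, 0, ∞, -1]
  [1, -2, 0, -7]
  [13, 33, 10, 0]
D(2):
  [0, 20, ∞, 19]
  [∞, 0, ∞, -1]
  [1, -2, 0, -7]
  [13, 33, 10, 0]
D(3):
  [0, 20, ∞, 19]
  [∞, 0, ∞, -1]
  [1, -2, 0, -7]
  [11, 8, 10, 0]
D(4):
  [0, 20, 29, 19]
  [10, 0, 9, -1]
  [1, -2, 0, -7]
  [11, 8, 10, 0]
Key observation: every diagonal entry stays at the unit through all rounds, so no improving cycle exists.
Answer: CONVERGES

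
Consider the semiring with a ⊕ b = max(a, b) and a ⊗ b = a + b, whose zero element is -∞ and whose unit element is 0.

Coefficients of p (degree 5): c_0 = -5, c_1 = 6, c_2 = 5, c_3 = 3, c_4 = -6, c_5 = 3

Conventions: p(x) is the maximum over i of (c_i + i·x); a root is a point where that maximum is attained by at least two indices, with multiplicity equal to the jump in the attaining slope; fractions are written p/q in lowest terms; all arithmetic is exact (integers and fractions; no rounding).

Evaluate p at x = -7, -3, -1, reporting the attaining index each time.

p(-7) = max(-5+0·(-7)=-5, 6+1·(-7)=-1, 5+2·(-7)=-9, 3+3·(-7)=-18, -6+4·(-7)=-34, 3+5·(-7)=-32) = -1 (attained by i=1)
p(-3) = max(-5+0·(-3)=-5, 6+1·(-3)=3, 5+2·(-3)=-1, 3+3·(-3)=-6, -6+4·(-3)=-18, 3+5·(-3)=-12) = 3 (attained by i=1)
p(-1) = max(-5+0·(-1)=-5, 6+1·(-1)=5, 5+2·(-1)=3, 3+3·(-1)=0, -6+4·(-1)=-10, 3+5·(-1)=-2) = 5 (attained by i=1)
Answer: p(-7) = -1; p(-3) = 3; p(-1) = 5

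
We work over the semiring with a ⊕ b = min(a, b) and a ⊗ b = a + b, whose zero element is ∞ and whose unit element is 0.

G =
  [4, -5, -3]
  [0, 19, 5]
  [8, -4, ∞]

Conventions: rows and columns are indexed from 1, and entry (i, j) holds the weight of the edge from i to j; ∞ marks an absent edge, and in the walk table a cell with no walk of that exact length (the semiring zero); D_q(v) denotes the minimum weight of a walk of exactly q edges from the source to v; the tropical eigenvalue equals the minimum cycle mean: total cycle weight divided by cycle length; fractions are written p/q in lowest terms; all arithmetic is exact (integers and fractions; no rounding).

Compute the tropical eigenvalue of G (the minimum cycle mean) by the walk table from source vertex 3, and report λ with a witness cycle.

q=0: [∞, ∞, 0]
q=1: [8, -4, ∞]
q=2: [-4, 3, 1]
q=3: [0, -9, -7]
Optimal cycle mean attained by: cycle 1->2->1, total (-5) + 0, length 2.
Answer: λ = -5/2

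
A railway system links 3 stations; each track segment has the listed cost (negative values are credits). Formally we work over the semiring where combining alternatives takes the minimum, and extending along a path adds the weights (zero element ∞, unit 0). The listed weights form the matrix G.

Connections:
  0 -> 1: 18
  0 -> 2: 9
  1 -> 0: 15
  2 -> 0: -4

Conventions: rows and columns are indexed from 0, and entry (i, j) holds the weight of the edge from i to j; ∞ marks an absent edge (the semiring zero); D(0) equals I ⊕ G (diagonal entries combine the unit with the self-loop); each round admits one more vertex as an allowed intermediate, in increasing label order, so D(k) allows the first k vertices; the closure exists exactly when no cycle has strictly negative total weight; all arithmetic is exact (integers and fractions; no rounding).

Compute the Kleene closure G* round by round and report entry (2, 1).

D(0):
  [0, 18, 9]
  [15, 0, ∞]
  [-4, ∞, 0]
D(1):
  [0, 18, 9]
  [15, 0, 24]
  [-4, 14, 0]
D(2):
  [0, 18, 9]
  [15, 0, 24]
  [-4, 14, 0]
D(3):
  [0, 18, 9]
  [15, 0, 24]
  [-4, 14, 0]
Answer: G*[2][1] = 14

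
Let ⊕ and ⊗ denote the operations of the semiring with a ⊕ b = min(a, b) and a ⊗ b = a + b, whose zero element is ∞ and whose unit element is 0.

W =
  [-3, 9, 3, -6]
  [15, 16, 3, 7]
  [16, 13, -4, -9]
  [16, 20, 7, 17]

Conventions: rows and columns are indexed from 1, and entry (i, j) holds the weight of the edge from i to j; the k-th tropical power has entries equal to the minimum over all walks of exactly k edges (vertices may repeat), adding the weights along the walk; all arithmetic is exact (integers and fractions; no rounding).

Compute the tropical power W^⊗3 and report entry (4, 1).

W^⊗2:
  [-6, 6, -1, -9]
  [12, 16, -1, -6]
  [7, 9, -8, -13]
  [13, 20, 3, -2]
W^⊗3:
  [-9, 3, -5, -12]
  [9, 12, -5, -10]
  [3, 5, -12, -17]
  [10, 16, -1, -6]
Key observation: the optimum is the walk 4->1->1->1, with weight 16 + (-3) + (-3) = 10.
Optimal value attained by: walk 4->1->1->1.
Answer: (W^⊗3)[4][1] = 10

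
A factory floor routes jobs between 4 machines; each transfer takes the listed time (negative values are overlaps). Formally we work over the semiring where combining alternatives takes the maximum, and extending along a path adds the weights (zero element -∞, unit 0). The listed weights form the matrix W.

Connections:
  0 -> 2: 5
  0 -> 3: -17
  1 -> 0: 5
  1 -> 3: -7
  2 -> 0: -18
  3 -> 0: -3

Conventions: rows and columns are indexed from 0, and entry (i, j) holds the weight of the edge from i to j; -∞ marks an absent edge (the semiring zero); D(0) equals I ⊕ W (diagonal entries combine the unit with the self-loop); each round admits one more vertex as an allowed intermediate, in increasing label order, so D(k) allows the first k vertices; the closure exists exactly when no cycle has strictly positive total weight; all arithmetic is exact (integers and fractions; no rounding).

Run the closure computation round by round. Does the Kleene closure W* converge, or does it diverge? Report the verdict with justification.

D(0):
  [0, -∞, 5, -17]
  [5, 0, -∞, -7]
  [-18, -∞, 0, -∞]
  [-3, -∞, -∞, 0]
D(1):
  [0, -∞, 5, -17]
  [5, 0, 10, -7]
  [-18, -∞, 0, -35]
  [-3, -∞, 2, 0]
D(2):
  [0, -∞, 5, -17]
  [5, 0, 10, -7]
  [-18, -∞, 0, -35]
  [-3, -∞, 2, 0]
D(3):
  [0, -∞, 5, -17]
  [5, 0, 10, -7]
  [-18, -∞, 0, -35]
  [-3, -∞, 2, 0]
D(4):
  [0, -∞, 5, -17]
  [5, 0, 10, -7]
  [-18, -∞, 0, -35]
  [-3, -∞, 2, 0]
Key observation: every diagonal entry stays at the unit through all rounds, so no improving cycle exists.
Answer: CONVERGES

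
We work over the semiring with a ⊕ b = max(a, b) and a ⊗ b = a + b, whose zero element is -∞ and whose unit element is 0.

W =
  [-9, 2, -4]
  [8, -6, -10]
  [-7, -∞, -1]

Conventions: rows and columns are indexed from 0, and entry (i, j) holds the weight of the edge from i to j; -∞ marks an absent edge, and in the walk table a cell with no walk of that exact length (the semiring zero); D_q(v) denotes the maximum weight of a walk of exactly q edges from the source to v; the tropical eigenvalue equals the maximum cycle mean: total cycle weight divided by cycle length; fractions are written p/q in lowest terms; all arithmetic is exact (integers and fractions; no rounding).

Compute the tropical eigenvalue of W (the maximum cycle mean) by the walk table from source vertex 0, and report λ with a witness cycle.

q=0: [0, -∞, -∞]
q=1: [-9, 2, -4]
q=2: [10, -4, -5]
q=3: [4, 12, 6]
Optimal cycle mean attained by: cycle 0->1->0, total 2 + 8, length 2.
Answer: λ = 5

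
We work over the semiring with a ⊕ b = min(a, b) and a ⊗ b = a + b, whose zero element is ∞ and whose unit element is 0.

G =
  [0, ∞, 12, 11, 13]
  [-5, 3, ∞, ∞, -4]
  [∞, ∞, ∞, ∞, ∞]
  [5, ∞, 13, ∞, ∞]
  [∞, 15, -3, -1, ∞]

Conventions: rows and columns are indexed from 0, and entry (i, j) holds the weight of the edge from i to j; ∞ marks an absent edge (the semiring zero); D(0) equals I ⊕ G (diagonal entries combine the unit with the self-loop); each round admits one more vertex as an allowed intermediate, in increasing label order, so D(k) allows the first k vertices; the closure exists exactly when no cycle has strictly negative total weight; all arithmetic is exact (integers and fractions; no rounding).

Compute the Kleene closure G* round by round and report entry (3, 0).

D(0):
  [0, ∞, 12, 11, 13]
  [-5, 0, ∞, ∞, -4]
  [∞, ∞, 0, ∞, ∞]
  [5, ∞, 13, 0, ∞]
  [∞, 15, -3, -1, 0]
D(1):
  [0, ∞, 12, 11, 13]
  [-5, 0, 7, 6, -4]
  [∞, ∞, 0, ∞, ∞]
  [5, ∞, 13, 0, 18]
  [∞, 15, -3, -1, 0]
D(2):
  [0, ∞, 12, 11, 13]
  [-5, 0, 7, 6, -4]
  [∞, ∞, 0, ∞, ∞]
  [5, ∞, 13, 0, 18]
  [10, 15, -3, -1, 0]
D(3):
  [0, ∞, 12, 11, 13]
  [-5, 0, 7, 6, -4]
  [∞, ∞, 0, ∞, ∞]
  [5, ∞, 13, 0, 18]
  [10, 15, -3, -1, 0]
D(4):
  [0, ∞, 12, 11, 13]
  [-5, 0, 7, 6, -4]
  [∞, ∞, 0, ∞, ∞]
  [5, ∞, 13, 0, 18]
  [4, 15, -3, -1, 0]
D(5):
  [0, 28, 10, 11, 13]
  [-5, 0, -7, -5, -4]
  [∞, ∞, 0, ∞, ∞]
  [5, 33, 13, 0, 18]
  [4, 15, -3, -1, 0]
Answer: G*[3][0] = 5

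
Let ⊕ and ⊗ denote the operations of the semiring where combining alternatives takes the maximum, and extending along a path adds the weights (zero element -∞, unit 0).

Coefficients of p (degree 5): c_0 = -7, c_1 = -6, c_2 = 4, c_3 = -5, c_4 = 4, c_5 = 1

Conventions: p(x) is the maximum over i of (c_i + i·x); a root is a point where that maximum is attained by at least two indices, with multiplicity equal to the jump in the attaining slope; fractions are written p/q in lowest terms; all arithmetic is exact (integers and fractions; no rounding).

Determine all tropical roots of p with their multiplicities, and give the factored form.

hull edge (i=0, c=-7) to (i=2, c=4): slope 11/2, span 2
hull edge (i=2, c=4) to (i=4, c=4): slope 0, span 2
hull edge (i=4, c=4) to (i=5, c=1): slope -3, span 1
Factored form: p(x) = 1 ⊗ (x ⊕ (-11/2)) ⊗ (x ⊕ (-11/2)) ⊗ (x ⊕ 0) ⊗ (x ⊕ 0) ⊗ (x ⊕ 3)
Answer: roots = -11/2 (mult 2), 0 (mult 2), 3 (mult 1)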